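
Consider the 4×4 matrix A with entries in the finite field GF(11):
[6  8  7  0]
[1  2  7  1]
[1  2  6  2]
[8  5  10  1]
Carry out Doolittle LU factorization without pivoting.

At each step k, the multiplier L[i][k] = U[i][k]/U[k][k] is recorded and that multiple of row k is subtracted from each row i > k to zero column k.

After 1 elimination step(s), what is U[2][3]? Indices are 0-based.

U[2][3] = 2

Step 1: pivot at (0,0) is 6.
  row1 ← row1 − (2)·row0  ⇒  L[1][0]=2, U row1=(0, 8, 4, 1)
  row2 ← row2 − (2)·row0  ⇒  L[2][0]=2, U row2=(0, 8, 3, 2)
  row3 ← row3 − (5)·row0  ⇒  L[3][0]=5, U row3=(0, 9, 8, 1)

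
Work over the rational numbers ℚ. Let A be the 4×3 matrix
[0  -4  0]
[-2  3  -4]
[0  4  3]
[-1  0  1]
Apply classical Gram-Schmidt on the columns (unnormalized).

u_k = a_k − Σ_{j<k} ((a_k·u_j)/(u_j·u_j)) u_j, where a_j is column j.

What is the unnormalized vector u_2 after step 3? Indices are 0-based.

u_2 = (168/169, -228/169, 339/169, 456/169)

Step 1: u_0 = a_0 = (0, -2, 0, -1).
Step 2: u_1 = a_1 − (-6/5)·u_0 = (-4, 3/5, 4, -6/5).
Step 3: u_2 = a_2 − (7/5)·u_0 − (42/169)·u_1 = (168/169, -228/169, 339/169, 456/169).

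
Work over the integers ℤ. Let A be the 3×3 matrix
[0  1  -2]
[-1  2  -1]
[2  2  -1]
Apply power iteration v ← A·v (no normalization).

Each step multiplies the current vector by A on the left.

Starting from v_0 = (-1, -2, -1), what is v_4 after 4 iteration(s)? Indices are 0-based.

v_4 = (-41, -30, -33)

v_0 = (-1, -2, -1).
v_1 = A·v_0 = (0, -2, -5).
v_2 = A·v_1 = (8, 1, 1).
v_3 = A·v_2 = (-1, -7, 17).
v_4 = A·v_3 = (-41, -30, -33).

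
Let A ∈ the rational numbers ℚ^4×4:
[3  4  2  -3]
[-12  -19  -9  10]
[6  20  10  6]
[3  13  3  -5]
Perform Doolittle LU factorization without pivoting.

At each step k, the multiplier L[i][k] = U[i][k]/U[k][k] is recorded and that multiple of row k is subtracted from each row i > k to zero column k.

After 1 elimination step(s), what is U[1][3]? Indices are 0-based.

[col 0] pivot 3
  R1 -= -4*R0 → (0, -3, -1, -2)  (L[1][0] := -4)
  R2 -= 2*R0 → (0, 12, 6, 12)  (L[2][0] := 2)
  R3 -= 1*R0 → (0, 9, 1, -2)  (L[3][0] := 1)

U[1][3] = -2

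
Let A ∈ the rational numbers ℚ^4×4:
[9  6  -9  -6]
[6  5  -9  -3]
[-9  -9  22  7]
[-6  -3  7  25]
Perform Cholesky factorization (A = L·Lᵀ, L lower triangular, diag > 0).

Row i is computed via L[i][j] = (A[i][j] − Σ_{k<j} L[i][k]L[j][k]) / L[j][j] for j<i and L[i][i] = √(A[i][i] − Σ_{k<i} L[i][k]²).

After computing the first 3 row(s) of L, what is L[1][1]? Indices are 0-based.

Step 1: L[0][0] = √(9) = 3.
  L[1][0] = (6) / L[0][0] = 2.
Step 2: L[1][1] = √(1) = 1.
  L[2][0] = (-9) / L[0][0] = -3.
  L[2][1] = (-3) / L[1][1] = -3.
Step 3: L[2][2] = √(4) = 2.

L[1][1] = 1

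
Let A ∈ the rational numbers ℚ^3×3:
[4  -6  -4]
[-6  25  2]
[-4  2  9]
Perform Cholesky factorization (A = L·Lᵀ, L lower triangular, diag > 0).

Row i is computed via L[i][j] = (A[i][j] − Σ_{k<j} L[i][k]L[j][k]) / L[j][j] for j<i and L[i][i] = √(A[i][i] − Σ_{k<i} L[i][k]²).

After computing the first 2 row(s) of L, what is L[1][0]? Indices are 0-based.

Step 1: L[0][0] = √(4) = 2.
  L[1][0] = (-6) / L[0][0] = -3.
Step 2: L[1][1] = √(16) = 4.

L[1][0] = -3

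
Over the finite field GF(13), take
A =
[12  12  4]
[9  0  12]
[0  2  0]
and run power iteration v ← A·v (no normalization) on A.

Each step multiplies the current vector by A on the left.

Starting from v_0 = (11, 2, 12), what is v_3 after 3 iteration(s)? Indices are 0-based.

v_3 = (10, 3, 11)

v_0 = (11, 2, 12).
v_1 = A·v_0 = (9, 9, 4).
v_2 = A·v_1 = (11, 12, 5).
v_3 = A·v_2 = (10, 3, 11).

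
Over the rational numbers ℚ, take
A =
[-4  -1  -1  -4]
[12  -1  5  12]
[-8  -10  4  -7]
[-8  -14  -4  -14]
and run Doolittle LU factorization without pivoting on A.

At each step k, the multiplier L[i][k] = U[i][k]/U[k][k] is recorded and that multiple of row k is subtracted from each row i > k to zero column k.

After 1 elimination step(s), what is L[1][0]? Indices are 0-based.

[col 0] pivot -4
  R1 -= -3*R0 → (0, -4, 2, 0)  (L[1][0] := -3)
  R2 -= 2*R0 → (0, -8, 6, 1)  (L[2][0] := 2)
  R3 -= 2*R0 → (0, -12, -2, -6)  (L[3][0] := 2)

L[1][0] = -3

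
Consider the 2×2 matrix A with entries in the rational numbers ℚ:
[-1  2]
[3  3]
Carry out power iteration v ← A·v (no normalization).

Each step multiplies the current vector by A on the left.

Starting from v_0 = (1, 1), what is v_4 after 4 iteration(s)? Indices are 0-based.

v_4 = (161, 381)

v_0 = (1, 1).
v_1 = A·v_0 = (1, 6).
v_2 = A·v_1 = (11, 21).
v_3 = A·v_2 = (31, 96).
v_4 = A·v_3 = (161, 381).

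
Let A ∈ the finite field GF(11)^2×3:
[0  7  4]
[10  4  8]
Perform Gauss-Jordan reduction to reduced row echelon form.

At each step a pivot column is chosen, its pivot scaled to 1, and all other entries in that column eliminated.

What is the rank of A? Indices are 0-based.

rank = 2

[1] R0 <-> R1
[1] R0 /= 10  ⇒  (1, 7, 3)
[2] R1 /= 7  ⇒  (0, 1, 10)
     R0 -= 7·R1  ⇒  (1, 0, 10)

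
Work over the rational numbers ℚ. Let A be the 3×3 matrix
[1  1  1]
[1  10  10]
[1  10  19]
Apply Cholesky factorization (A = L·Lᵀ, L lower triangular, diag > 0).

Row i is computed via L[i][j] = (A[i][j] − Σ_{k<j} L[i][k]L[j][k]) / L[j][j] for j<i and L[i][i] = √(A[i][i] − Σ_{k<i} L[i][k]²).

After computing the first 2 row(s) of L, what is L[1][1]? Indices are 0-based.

Step 1: L[0][0] = √(1) = 1.
  L[1][0] = (1) / L[0][0] = 1.
Step 2: L[1][1] = √(9) = 3.

L[1][1] = 3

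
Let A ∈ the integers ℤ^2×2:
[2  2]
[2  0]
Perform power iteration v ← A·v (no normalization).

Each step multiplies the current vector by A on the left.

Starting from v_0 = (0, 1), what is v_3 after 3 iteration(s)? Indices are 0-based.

v_0 = (0, 1).
v_1 = A·v_0 = (2, 0).
v_2 = A·v_1 = (4, 4).
v_3 = A·v_2 = (16, 8).

v_3 = (16, 8)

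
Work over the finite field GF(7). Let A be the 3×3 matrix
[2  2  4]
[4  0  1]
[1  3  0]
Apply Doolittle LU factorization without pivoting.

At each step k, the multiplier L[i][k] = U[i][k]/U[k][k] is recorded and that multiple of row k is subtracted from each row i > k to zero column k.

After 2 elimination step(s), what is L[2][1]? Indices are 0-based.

L[2][1] = 3

k=0: U[0][0]=2
  eliminate (1,0): mult=2, new row 1: (0, 3, 0); set L[1][0]=2
  eliminate (2,0): mult=4, new row 2: (0, 2, 5); set L[2][0]=4
k=1: U[1][1]=3
  eliminate (2,1): mult=3, new row 2: (0, 0, 5); set L[2][1]=3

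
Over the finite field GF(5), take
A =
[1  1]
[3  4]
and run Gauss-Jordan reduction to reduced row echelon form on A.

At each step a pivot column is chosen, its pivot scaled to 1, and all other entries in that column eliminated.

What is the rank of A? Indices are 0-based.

rank = 2

step 1: normalize row 0 (÷1) = (1, 1)
  row 1: subtract 3×row0 = (0, 1)
step 2: normalize row 1 (÷1) = (0, 1)
  row 0: subtract 1×row1 = (1, 0)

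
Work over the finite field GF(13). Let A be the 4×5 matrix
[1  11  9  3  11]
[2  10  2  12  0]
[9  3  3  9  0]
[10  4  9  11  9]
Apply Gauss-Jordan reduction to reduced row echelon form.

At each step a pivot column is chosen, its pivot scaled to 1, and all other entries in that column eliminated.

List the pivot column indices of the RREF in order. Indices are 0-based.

pivot(0,0)=1: scale R0 → (1, 11, 9, 3, 11)
  clear (1,0): R1 −= (2)R0 → (0, 1, 10, 6, 4)
  clear (2,0): R2 −= (9)R0 → (0, 8, 0, 8, 5)
  clear (3,0): R3 −= (10)R0 → (0, 11, 10, 7, 3)
pivot(1,1)=1: scale R1 → (0, 1, 10, 6, 4)
  clear (0,1): R0 −= (11)R1 → (1, 0, 3, 2, 6)
  clear (2,1): R2 −= (8)R1 → (0, 0, 11, 12, 12)
  clear (3,1): R3 −= (11)R1 → (0, 0, 4, 6, 11)
pivot(2,2)=11: scale R2 → (0, 0, 1, 7, 7)
  clear (0,2): R0 −= (3)R2 → (1, 0, 0, 7, 11)
  clear (1,2): R1 −= (10)R2 → (0, 1, 0, 1, 12)
  clear (3,2): R3 −= (4)R2 → (0, 0, 0, 4, 9)
pivot(3,3)=4: scale R3 → (0, 0, 0, 1, 12)
  clear (0,3): R0 −= (7)R3 → (1, 0, 0, 0, 5)
  clear (1,3): R1 −= (1)R3 → (0, 1, 0, 0, 0)
  clear (2,3): R2 −= (7)R3 → (0, 0, 1, 0, 1)

pivot columns: 0, 1, 2, 3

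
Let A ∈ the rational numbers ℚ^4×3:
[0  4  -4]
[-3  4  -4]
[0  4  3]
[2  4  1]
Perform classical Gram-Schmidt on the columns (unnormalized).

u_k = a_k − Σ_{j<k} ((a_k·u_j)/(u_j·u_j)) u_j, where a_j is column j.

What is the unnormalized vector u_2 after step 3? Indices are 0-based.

Step 1: u_0 = a_0 = (0, -3, 0, 2).
Step 2: u_1 = a_1 − (-4/13)·u_0 = (4, 40/13, 4, 60/13).
Step 3: u_2 = a_2 − (14/13)·u_0 − (-19/102)·u_1 = (-166/51, -10/51, 191/51, -5/17).

u_2 = (-166/51, -10/51, 191/51, -5/17)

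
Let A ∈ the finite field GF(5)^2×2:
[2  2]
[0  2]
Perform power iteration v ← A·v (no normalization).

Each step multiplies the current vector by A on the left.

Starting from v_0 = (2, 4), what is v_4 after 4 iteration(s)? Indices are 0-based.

v_0 = (2, 4).
v_1 = A·v_0 = (2, 3).
v_2 = A·v_1 = (0, 1).
v_3 = A·v_2 = (2, 2).
v_4 = A·v_3 = (3, 4).

v_4 = (3, 4)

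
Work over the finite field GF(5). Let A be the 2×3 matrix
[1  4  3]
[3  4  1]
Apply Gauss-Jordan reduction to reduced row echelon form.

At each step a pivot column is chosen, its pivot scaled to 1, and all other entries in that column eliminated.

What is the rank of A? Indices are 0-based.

step 1: normalize row 0 (÷1) = (1, 4, 3)
  row 1: subtract 3×row0 = (0, 2, 2)
step 2: normalize row 1 (÷2) = (0, 1, 1)
  row 0: subtract 4×row1 = (1, 0, 4)

rank = 2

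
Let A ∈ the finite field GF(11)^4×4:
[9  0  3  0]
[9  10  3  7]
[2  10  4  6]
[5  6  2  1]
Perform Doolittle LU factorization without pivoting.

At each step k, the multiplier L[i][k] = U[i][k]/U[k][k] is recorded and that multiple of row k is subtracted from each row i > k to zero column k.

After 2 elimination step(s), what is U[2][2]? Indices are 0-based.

U[2][2] = 7

[col 0] pivot 9
  R1 -= 1*R0 → (0, 10, 0, 7)  (L[1][0] := 1)
  R2 -= 10*R0 → (0, 10, 7, 6)  (L[2][0] := 10)
  R3 -= 3*R0 → (0, 6, 4, 1)  (L[3][0] := 3)
[col 1] pivot 10
  R2 -= 1*R1 → (0, 0, 7, 10)  (L[2][1] := 1)
  R3 -= 5*R1 → (0, 0, 4, 10)  (L[3][1] := 5)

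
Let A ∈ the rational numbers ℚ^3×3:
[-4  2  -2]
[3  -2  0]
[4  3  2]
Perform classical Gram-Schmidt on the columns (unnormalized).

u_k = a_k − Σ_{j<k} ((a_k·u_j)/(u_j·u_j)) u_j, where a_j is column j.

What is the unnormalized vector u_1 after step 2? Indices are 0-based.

u_1 = (74/41, -76/41, 131/41)

Step 1: u_0 = a_0 = (-4, 3, 4).
Step 2: u_1 = a_1 − (-2/41)·u_0 = (74/41, -76/41, 131/41).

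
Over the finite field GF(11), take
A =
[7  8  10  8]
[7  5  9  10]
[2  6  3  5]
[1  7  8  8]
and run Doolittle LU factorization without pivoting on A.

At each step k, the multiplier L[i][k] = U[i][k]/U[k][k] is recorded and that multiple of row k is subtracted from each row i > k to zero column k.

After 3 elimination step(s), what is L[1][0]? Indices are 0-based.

L[1][0] = 1

Step 1: pivot at (0,0) is 7.
  row1 ← row1 − (1)·row0  ⇒  L[1][0]=1, U row1=(0, 8, 10, 2)
  row2 ← row2 − (5)·row0  ⇒  L[2][0]=5, U row2=(0, 10, 8, 9)
  row3 ← row3 − (8)·row0  ⇒  L[3][0]=8, U row3=(0, 9, 5, 10)
Step 2: pivot at (1,1) is 8.
  row2 ← row2 − (4)·row1  ⇒  L[2][1]=4, U row2=(0, 0, 1, 1)
  row3 ← row3 − (8)·row1  ⇒  L[3][1]=8, U row3=(0, 0, 2, 5)
Step 3: pivot at (2,2) is 1.
  row3 ← row3 − (2)·row2  ⇒  L[3][2]=2, U row3=(0, 0, 0, 3)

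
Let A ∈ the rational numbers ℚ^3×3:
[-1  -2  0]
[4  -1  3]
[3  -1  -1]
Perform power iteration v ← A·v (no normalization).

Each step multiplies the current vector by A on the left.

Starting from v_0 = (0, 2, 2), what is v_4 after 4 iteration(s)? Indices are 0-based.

v_0 = (0, 2, 2).
v_1 = A·v_0 = (-4, 4, -4).
v_2 = A·v_1 = (-4, -32, -12).
v_3 = A·v_2 = (68, -20, 32).
v_4 = A·v_3 = (-28, 388, 192).

v_4 = (-28, 388, 192)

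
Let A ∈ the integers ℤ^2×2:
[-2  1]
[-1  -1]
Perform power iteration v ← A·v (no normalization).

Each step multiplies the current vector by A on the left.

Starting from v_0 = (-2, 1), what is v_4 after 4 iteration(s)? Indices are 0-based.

v_4 = (-9, -27)

v_0 = (-2, 1).
v_1 = A·v_0 = (5, 1).
v_2 = A·v_1 = (-9, -6).
v_3 = A·v_2 = (12, 15).
v_4 = A·v_3 = (-9, -27).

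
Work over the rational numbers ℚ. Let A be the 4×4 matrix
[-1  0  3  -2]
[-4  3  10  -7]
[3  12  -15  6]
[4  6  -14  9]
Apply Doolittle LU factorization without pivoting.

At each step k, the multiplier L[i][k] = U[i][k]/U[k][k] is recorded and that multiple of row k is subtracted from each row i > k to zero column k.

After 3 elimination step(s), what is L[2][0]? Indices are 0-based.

L[2][0] = -3

Step 1: pivot at (0,0) is -1.
  row1 ← row1 − (4)·row0  ⇒  L[1][0]=4, U row1=(0, 3, -2, 1)
  row2 ← row2 − (-3)·row0  ⇒  L[2][0]=-3, U row2=(0, 12, -6, 0)
  row3 ← row3 − (-4)·row0  ⇒  L[3][0]=-4, U row3=(0, 6, -2, 1)
Step 2: pivot at (1,1) is 3.
  row2 ← row2 − (4)·row1  ⇒  L[2][1]=4, U row2=(0, 0, 2, -4)
  row3 ← row3 − (2)·row1  ⇒  L[3][1]=2, U row3=(0, 0, 2, -1)
Step 3: pivot at (2,2) is 2.
  row3 ← row3 − (1)·row2  ⇒  L[3][2]=1, U row3=(0, 0, 0, 3)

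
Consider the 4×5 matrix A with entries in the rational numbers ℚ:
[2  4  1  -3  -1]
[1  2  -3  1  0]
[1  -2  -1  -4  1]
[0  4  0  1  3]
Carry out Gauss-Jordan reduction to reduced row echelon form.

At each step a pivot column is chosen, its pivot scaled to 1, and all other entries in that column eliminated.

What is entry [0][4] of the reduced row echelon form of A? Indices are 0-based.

M[0][4] = -14/3

pivot(0,0)=2: scale R0 → (1, 2, 1/2, -3/2, -1/2)
  clear (1,0): R1 −= (1)R0 → (0, 0, -7/2, 5/2, 1/2)
  clear (2,0): R2 −= (1)R0 → (0, -4, -3/2, -5/2, 3/2)
pivot(1,1): swap R1↔R2
pivot(1,1)=-4: scale R1 → (0, 1, 3/8, 5/8, -3/8)
  clear (0,1): R0 −= (2)R1 → (1, 0, -1/4, -11/4, 1/4)
  clear (3,1): R3 −= (4)R1 → (0, 0, -3/2, -3/2, 9/2)
pivot(2,2)=-7/2: scale R2 → (0, 0, 1, -5/7, -1/7)
  clear (0,2): R0 −= (-1/4)R2 → (1, 0, 0, -41/14, 3/14)
  clear (1,2): R1 −= (3/8)R2 → (0, 1, 0, 25/28, -9/28)
  clear (3,2): R3 −= (-3/2)R2 → (0, 0, 0, -18/7, 30/7)
pivot(3,3)=-18/7: scale R3 → (0, 0, 0, 1, -5/3)
  clear (0,3): R0 −= (-41/14)R3 → (1, 0, 0, 0, -14/3)
  clear (1,3): R1 −= (25/28)R3 → (0, 1, 0, 0, 7/6)
  clear (2,3): R2 −= (-5/7)R3 → (0, 0, 1, 0, -4/3)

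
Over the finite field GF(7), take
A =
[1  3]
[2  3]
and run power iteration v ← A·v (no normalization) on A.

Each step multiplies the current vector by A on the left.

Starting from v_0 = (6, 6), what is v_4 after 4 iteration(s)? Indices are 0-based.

v_4 = (4, 0)

v_0 = (6, 6).
v_1 = A·v_0 = (3, 2).
v_2 = A·v_1 = (2, 5).
v_3 = A·v_2 = (3, 5).
v_4 = A·v_3 = (4, 0).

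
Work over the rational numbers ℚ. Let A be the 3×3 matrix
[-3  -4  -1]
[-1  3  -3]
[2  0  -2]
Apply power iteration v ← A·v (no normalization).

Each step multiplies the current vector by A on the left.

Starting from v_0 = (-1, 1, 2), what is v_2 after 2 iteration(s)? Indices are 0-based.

v_2 = (23, 15, 6)

v_0 = (-1, 1, 2).
v_1 = A·v_0 = (-3, -2, -6).
v_2 = A·v_1 = (23, 15, 6).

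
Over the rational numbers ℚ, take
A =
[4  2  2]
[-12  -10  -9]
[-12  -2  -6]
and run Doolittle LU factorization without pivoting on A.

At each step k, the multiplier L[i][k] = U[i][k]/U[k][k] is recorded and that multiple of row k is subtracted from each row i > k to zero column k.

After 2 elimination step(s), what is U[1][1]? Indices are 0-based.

U[1][1] = -4

[col 0] pivot 4
  R1 -= -3*R0 → (0, -4, -3)  (L[1][0] := -3)
  R2 -= -3*R0 → (0, 4, 0)  (L[2][0] := -3)
[col 1] pivot -4
  R2 -= -1*R1 → (0, 0, -3)  (L[2][1] := -1)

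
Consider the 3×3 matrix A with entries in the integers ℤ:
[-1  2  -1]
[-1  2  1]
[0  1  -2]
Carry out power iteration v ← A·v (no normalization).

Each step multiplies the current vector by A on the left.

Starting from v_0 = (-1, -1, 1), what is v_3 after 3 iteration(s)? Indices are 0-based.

v_0 = (-1, -1, 1).
v_1 = A·v_0 = (-2, 0, -3).
v_2 = A·v_1 = (5, -1, 6).
v_3 = A·v_2 = (-13, -1, -13).

v_3 = (-13, -1, -13)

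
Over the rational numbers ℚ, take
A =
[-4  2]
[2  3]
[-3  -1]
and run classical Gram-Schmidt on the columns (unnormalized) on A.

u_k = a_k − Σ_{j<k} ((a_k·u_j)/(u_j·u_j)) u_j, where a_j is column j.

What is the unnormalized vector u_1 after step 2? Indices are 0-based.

u_1 = (62/29, 85/29, -26/29)

Step 1: u_0 = a_0 = (-4, 2, -3).
Step 2: u_1 = a_1 − (1/29)·u_0 = (62/29, 85/29, -26/29).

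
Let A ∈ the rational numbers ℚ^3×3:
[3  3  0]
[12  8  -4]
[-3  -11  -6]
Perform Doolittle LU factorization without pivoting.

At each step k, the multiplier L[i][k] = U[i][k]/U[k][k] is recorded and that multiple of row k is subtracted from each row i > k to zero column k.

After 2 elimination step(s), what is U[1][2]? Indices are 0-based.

U[1][2] = -4

[col 0] pivot 3
  R1 -= 4*R0 → (0, -4, -4)  (L[1][0] := 4)
  R2 -= -1*R0 → (0, -8, -6)  (L[2][0] := -1)
[col 1] pivot -4
  R2 -= 2*R1 → (0, 0, 2)  (L[2][1] := 2)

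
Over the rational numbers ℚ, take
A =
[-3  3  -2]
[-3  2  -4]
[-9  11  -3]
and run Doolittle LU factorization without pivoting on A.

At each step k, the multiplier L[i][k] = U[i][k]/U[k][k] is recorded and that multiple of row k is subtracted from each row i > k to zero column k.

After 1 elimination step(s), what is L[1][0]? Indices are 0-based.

L[1][0] = 1

[col 0] pivot -3
  R1 -= 1*R0 → (0, -1, -2)  (L[1][0] := 1)
  R2 -= 3*R0 → (0, 2, 3)  (L[2][0] := 3)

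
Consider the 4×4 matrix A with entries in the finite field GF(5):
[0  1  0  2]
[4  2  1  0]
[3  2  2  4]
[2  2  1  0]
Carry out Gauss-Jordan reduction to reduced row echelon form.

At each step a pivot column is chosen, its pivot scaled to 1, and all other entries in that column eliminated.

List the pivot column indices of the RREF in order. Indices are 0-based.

[1] R0 <-> R1
[1] R0 /= 4  ⇒  (1, 3, 4, 0)
     R2 -= 3·R0  ⇒  (0, 3, 0, 4)
     R3 -= 2·R0  ⇒  (0, 1, 3, 0)
[2] R1 /= 1  ⇒  (0, 1, 0, 2)
     R0 -= 3·R1  ⇒  (1, 0, 4, 4)
     R2 -= 3·R1  ⇒  (0, 0, 0, 3)
     R3 -= 1·R1  ⇒  (0, 0, 3, 3)
[3] R2 <-> R3
[3] R2 /= 3  ⇒  (0, 0, 1, 1)
     R0 -= 4·R2  ⇒  (1, 0, 0, 0)
[4] R3 /= 3  ⇒  (0, 0, 0, 1)
     R1 -= 2·R3  ⇒  (0, 1, 0, 0)
     R2 -= 1·R3  ⇒  (0, 0, 1, 0)

pivot columns: 0, 1, 2, 3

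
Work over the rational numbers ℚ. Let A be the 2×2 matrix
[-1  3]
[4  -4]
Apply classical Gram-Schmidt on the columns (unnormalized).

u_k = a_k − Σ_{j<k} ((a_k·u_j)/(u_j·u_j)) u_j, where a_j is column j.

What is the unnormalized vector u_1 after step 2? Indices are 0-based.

u_1 = (32/17, 8/17)

Step 1: u_0 = a_0 = (-1, 4).
Step 2: u_1 = a_1 − (-19/17)·u_0 = (32/17, 8/17).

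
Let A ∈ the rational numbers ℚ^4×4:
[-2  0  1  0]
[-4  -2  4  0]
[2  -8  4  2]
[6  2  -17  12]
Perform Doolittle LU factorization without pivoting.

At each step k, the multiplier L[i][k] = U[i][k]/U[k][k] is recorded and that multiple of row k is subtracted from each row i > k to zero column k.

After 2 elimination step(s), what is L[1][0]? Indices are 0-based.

L[1][0] = 2

k=0: U[0][0]=-2
  eliminate (1,0): mult=2, new row 1: (0, -2, 2, 0); set L[1][0]=2
  eliminate (2,0): mult=-1, new row 2: (0, -8, 5, 2); set L[2][0]=-1
  eliminate (3,0): mult=-3, new row 3: (0, 2, -14, 12); set L[3][0]=-3
k=1: U[1][1]=-2
  eliminate (2,1): mult=4, new row 2: (0, 0, -3, 2); set L[2][1]=4
  eliminate (3,1): mult=-1, new row 3: (0, 0, -12, 12); set L[3][1]=-1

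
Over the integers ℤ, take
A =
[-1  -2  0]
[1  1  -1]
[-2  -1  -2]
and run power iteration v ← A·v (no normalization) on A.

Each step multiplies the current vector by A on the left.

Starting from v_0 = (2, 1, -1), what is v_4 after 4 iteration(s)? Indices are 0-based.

v_0 = (2, 1, -1).
v_1 = A·v_0 = (-4, 4, -3).
v_2 = A·v_1 = (-4, 3, 10).
v_3 = A·v_2 = (-2, -11, -15).
v_4 = A·v_3 = (24, 2, 45).

v_4 = (24, 2, 45)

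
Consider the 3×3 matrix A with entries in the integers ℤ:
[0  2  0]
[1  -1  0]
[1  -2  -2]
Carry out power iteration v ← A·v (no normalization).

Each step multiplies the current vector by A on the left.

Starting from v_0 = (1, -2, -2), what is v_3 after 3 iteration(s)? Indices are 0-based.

v_0 = (1, -2, -2).
v_1 = A·v_0 = (-4, 3, 9).
v_2 = A·v_1 = (6, -7, -28).
v_3 = A·v_2 = (-14, 13, 76).

v_3 = (-14, 13, 76)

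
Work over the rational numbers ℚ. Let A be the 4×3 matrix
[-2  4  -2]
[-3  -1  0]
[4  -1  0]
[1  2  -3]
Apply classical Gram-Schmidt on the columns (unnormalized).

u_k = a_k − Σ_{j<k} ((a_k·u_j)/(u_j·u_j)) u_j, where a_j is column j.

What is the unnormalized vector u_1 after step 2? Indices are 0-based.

Step 1: u_0 = a_0 = (-2, -3, 4, 1).
Step 2: u_1 = a_1 − (-7/30)·u_0 = (53/15, -17/10, -1/15, 67/30).

u_1 = (53/15, -17/10, -1/15, 67/30)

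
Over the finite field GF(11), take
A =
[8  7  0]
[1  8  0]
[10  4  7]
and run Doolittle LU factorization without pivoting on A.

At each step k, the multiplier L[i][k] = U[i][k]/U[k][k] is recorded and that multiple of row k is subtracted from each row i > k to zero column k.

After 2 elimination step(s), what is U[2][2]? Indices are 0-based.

Step 1: pivot at (0,0) is 8.
  row1 ← row1 − (7)·row0  ⇒  L[1][0]=7, U row1=(0, 3, 0)
  row2 ← row2 − (4)·row0  ⇒  L[2][0]=4, U row2=(0, 9, 7)
Step 2: pivot at (1,1) is 3.
  row2 ← row2 − (3)·row1  ⇒  L[2][1]=3, U row2=(0, 0, 7)

U[2][2] = 7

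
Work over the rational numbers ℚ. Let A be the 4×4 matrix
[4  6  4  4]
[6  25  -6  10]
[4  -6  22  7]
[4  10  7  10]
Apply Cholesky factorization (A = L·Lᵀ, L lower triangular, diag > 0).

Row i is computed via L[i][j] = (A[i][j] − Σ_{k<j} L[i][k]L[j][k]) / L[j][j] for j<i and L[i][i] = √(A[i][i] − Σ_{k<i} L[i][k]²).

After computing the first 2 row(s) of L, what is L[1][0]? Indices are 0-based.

L[1][0] = 3

Step 1: L[0][0] = √(4) = 2.
  L[1][0] = (6) / L[0][0] = 3.
Step 2: L[1][1] = √(16) = 4.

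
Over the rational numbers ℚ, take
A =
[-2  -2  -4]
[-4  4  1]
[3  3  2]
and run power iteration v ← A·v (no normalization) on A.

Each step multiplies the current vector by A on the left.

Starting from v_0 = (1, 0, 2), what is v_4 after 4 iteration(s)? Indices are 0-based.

v_0 = (1, 0, 2).
v_1 = A·v_0 = (-10, -2, 7).
v_2 = A·v_1 = (-4, 39, -22).
v_3 = A·v_2 = (18, 150, 61).
v_4 = A·v_3 = (-580, 589, 626).

v_4 = (-580, 589, 626)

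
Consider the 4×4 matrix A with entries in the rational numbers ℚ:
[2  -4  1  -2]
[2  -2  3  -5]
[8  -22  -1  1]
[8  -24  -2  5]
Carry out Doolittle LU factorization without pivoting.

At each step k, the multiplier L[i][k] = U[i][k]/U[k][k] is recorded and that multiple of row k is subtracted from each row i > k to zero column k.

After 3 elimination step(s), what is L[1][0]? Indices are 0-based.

k=0: U[0][0]=2
  eliminate (1,0): mult=1, new row 1: (0, 2, 2, -3); set L[1][0]=1
  eliminate (2,0): mult=4, new row 2: (0, -6, -5, 9); set L[2][0]=4
  eliminate (3,0): mult=4, new row 3: (0, -8, -6, 13); set L[3][0]=4
k=1: U[1][1]=2
  eliminate (2,1): mult=-3, new row 2: (0, 0, 1, 0); set L[2][1]=-3
  eliminate (3,1): mult=-4, new row 3: (0, 0, 2, 1); set L[3][1]=-4
k=2: U[2][2]=1
  eliminate (3,2): mult=2, new row 3: (0, 0, 0, 1); set L[3][2]=2

L[1][0] = 1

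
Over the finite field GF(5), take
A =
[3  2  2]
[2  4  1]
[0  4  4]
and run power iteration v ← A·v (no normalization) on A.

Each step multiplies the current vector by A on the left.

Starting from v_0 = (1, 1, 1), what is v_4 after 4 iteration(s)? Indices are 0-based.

v_0 = (1, 1, 1).
v_1 = A·v_0 = (2, 2, 3).
v_2 = A·v_1 = (1, 0, 0).
v_3 = A·v_2 = (3, 2, 0).
v_4 = A·v_3 = (3, 4, 3).

v_4 = (3, 4, 3)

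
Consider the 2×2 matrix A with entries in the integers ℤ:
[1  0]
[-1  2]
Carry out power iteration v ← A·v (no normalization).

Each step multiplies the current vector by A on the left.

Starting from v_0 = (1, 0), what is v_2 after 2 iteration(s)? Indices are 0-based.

v_2 = (1, -3)

v_0 = (1, 0).
v_1 = A·v_0 = (1, -1).
v_2 = A·v_1 = (1, -3).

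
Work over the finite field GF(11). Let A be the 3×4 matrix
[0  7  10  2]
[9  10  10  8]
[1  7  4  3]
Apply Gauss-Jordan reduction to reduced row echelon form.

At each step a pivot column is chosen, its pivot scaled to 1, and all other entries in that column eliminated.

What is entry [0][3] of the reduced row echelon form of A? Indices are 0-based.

M[0][3] = 3

[1] R0 <-> R1
[1] R0 /= 9  ⇒  (1, 6, 6, 7)
     R2 -= 1·R0  ⇒  (0, 1, 9, 7)
[2] R1 /= 7  ⇒  (0, 1, 3, 5)
     R0 -= 6·R1  ⇒  (1, 0, 10, 10)
     R2 -= 1·R1  ⇒  (0, 0, 6, 2)
[3] R2 /= 6  ⇒  (0, 0, 1, 4)
     R0 -= 10·R2  ⇒  (1, 0, 0, 3)
     R1 -= 3·R2  ⇒  (0, 1, 0, 4)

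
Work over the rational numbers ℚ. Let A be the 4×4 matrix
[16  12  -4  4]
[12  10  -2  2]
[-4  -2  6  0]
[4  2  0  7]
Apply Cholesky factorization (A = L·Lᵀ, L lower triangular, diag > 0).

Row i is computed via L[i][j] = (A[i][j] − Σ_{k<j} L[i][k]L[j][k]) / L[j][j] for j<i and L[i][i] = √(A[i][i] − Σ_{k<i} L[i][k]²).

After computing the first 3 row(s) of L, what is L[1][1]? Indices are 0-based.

L[1][1] = 1

Step 1: L[0][0] = √(16) = 4.
  L[1][0] = (12) / L[0][0] = 3.
Step 2: L[1][1] = √(1) = 1.
  L[2][0] = (-4) / L[0][0] = -1.
  L[2][1] = (1) / L[1][1] = 1.
Step 3: L[2][2] = √(4) = 2.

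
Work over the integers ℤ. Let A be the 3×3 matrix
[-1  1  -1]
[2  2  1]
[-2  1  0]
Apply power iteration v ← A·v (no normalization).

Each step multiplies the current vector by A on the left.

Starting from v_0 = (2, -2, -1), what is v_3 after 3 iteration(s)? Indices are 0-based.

v_3 = (-27, -7, -30)

v_0 = (2, -2, -1).
v_1 = A·v_0 = (-3, -1, -6).
v_2 = A·v_1 = (8, -14, 5).
v_3 = A·v_2 = (-27, -7, -30).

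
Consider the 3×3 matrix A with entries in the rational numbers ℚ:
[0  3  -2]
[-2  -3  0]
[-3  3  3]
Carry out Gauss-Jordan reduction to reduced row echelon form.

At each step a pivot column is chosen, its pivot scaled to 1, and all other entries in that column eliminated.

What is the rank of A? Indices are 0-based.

[1] R0 <-> R1
[1] R0 /= -2  ⇒  (1, 3/2, 0)
     R2 -= -3·R0  ⇒  (0, 15/2, 3)
[2] R1 /= 3  ⇒  (0, 1, -2/3)
     R0 -= 3/2·R1  ⇒  (1, 0, 1)
     R2 -= 15/2·R1  ⇒  (0, 0, 8)
[3] R2 /= 8  ⇒  (0, 0, 1)
     R0 -= 1·R2  ⇒  (1, 0, 0)
     R1 -= -2/3·R2  ⇒  (0, 1, 0)

rank = 3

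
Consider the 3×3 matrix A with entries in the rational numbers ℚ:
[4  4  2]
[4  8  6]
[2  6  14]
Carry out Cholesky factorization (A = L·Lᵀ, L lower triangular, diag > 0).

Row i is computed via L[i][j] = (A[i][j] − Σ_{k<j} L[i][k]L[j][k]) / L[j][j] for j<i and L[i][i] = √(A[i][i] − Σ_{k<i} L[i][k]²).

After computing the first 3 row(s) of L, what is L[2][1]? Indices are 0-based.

Step 1: L[0][0] = √(4) = 2.
  L[1][0] = (4) / L[0][0] = 2.
Step 2: L[1][1] = √(4) = 2.
  L[2][0] = (2) / L[0][0] = 1.
  L[2][1] = (4) / L[1][1] = 2.
Step 3: L[2][2] = √(9) = 3.

L[2][1] = 2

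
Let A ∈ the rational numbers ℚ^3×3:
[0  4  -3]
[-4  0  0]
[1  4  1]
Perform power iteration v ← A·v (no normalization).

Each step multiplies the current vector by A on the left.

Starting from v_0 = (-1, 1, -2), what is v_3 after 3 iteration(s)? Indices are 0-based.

v_3 = (-241, -52, -120)

v_0 = (-1, 1, -2).
v_1 = A·v_0 = (10, 4, 1).
v_2 = A·v_1 = (13, -40, 27).
v_3 = A·v_2 = (-241, -52, -120).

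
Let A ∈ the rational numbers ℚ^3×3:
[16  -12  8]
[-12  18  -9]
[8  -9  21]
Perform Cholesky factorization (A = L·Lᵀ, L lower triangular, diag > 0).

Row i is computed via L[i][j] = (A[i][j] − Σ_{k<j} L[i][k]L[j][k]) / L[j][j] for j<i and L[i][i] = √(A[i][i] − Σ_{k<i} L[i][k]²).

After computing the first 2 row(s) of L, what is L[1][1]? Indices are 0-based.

L[1][1] = 3

Step 1: L[0][0] = √(16) = 4.
  L[1][0] = (-12) / L[0][0] = -3.
Step 2: L[1][1] = √(9) = 3.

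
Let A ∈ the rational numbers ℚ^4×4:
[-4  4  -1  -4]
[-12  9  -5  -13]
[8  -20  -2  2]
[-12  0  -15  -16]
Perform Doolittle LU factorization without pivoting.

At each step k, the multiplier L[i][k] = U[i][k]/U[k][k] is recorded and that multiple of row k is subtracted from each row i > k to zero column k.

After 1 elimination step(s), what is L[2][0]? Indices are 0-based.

L[2][0] = -2

Step 1: pivot at (0,0) is -4.
  row1 ← row1 − (3)·row0  ⇒  L[1][0]=3, U row1=(0, -3, -2, -1)
  row2 ← row2 − (-2)·row0  ⇒  L[2][0]=-2, U row2=(0, -12, -4, -6)
  row3 ← row3 − (3)·row0  ⇒  L[3][0]=3, U row3=(0, -12, -12, -4)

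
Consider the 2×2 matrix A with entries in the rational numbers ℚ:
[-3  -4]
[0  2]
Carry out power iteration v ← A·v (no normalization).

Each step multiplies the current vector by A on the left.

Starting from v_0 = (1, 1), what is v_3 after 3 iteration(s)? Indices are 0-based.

v_0 = (1, 1).
v_1 = A·v_0 = (-7, 2).
v_2 = A·v_1 = (13, 4).
v_3 = A·v_2 = (-55, 8).

v_3 = (-55, 8)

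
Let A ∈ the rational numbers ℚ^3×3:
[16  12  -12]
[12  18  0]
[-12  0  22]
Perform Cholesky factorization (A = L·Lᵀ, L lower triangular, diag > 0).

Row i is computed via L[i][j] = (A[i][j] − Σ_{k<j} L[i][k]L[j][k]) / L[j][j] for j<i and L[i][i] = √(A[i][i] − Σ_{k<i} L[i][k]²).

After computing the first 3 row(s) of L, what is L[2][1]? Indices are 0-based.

Step 1: L[0][0] = √(16) = 4.
  L[1][0] = (12) / L[0][0] = 3.
Step 2: L[1][1] = √(9) = 3.
  L[2][0] = (-12) / L[0][0] = -3.
  L[2][1] = (9) / L[1][1] = 3.
Step 3: L[2][2] = √(4) = 2.

L[2][1] = 3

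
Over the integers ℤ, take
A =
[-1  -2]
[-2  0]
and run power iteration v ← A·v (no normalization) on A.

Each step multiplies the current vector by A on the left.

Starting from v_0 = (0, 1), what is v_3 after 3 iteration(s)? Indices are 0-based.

v_0 = (0, 1).
v_1 = A·v_0 = (-2, 0).
v_2 = A·v_1 = (2, 4).
v_3 = A·v_2 = (-10, -4).

v_3 = (-10, -4)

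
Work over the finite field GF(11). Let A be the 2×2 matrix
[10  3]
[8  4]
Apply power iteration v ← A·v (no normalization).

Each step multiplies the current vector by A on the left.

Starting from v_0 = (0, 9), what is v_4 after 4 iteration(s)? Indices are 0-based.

v_4 = (7, 9)

v_0 = (0, 9).
v_1 = A·v_0 = (5, 3).
v_2 = A·v_1 = (4, 8).
v_3 = A·v_2 = (9, 9).
v_4 = A·v_3 = (7, 9).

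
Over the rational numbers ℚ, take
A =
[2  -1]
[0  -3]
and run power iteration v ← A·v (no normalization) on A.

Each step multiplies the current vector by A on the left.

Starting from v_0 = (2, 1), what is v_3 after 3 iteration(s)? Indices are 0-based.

v_3 = (9, -27)

v_0 = (2, 1).
v_1 = A·v_0 = (3, -3).
v_2 = A·v_1 = (9, 9).
v_3 = A·v_2 = (9, -27).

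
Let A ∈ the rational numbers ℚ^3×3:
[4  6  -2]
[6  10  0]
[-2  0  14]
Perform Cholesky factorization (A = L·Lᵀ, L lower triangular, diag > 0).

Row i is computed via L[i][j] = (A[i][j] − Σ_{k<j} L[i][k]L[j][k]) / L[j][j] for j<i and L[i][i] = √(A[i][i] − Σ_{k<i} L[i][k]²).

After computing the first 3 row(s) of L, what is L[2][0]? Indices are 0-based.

Step 1: L[0][0] = √(4) = 2.
  L[1][0] = (6) / L[0][0] = 3.
Step 2: L[1][1] = √(1) = 1.
  L[2][0] = (-2) / L[0][0] = -1.
  L[2][1] = (3) / L[1][1] = 3.
Step 3: L[2][2] = √(4) = 2.

L[2][0] = -1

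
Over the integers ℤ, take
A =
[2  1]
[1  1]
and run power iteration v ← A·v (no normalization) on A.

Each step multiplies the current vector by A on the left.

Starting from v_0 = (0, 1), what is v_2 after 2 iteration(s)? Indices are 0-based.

v_0 = (0, 1).
v_1 = A·v_0 = (1, 1).
v_2 = A·v_1 = (3, 2).

v_2 = (3, 2)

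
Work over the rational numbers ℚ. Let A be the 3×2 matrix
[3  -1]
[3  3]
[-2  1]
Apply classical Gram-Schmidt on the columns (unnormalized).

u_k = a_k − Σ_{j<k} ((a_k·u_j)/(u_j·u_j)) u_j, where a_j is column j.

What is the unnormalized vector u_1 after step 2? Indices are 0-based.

u_1 = (-17/11, 27/11, 15/11)

Step 1: u_0 = a_0 = (3, 3, -2).
Step 2: u_1 = a_1 − (2/11)·u_0 = (-17/11, 27/11, 15/11).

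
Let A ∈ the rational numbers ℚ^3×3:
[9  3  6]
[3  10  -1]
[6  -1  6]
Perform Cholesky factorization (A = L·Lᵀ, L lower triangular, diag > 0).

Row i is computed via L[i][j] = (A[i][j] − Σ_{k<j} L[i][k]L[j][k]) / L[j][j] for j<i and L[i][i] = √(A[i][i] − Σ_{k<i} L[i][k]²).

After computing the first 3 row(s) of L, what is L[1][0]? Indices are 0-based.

L[1][0] = 1

Step 1: L[0][0] = √(9) = 3.
  L[1][0] = (3) / L[0][0] = 1.
Step 2: L[1][1] = √(9) = 3.
  L[2][0] = (6) / L[0][0] = 2.
  L[2][1] = (-3) / L[1][1] = -1.
Step 3: L[2][2] = √(1) = 1.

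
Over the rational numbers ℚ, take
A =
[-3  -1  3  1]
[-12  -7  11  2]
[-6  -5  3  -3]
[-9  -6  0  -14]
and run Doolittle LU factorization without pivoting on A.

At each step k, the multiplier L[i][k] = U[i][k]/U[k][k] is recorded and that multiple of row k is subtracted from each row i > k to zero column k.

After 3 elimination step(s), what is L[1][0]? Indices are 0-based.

Step 1: pivot at (0,0) is -3.
  row1 ← row1 − (4)·row0  ⇒  L[1][0]=4, U row1=(0, -3, -1, -2)
  row2 ← row2 − (2)·row0  ⇒  L[2][0]=2, U row2=(0, -3, -3, -5)
  row3 ← row3 − (3)·row0  ⇒  L[3][0]=3, U row3=(0, -3, -9, -17)
Step 2: pivot at (1,1) is -3.
  row2 ← row2 − (1)·row1  ⇒  L[2][1]=1, U row2=(0, 0, -2, -3)
  row3 ← row3 − (1)·row1  ⇒  L[3][1]=1, U row3=(0, 0, -8, -15)
Step 3: pivot at (2,2) is -2.
  row3 ← row3 − (4)·row2  ⇒  L[3][2]=4, U row3=(0, 0, 0, -3)

L[1][0] = 4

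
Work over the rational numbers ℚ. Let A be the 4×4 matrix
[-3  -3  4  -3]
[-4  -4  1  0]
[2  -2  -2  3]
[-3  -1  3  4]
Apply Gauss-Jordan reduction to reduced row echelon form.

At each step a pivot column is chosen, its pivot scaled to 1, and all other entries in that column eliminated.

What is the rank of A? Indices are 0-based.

step 1: normalize row 0 (÷-3) = (1, 1, -4/3, 1)
  row 1: subtract -4×row0 = (0, 0, -13/3, 4)
  row 2: subtract 2×row0 = (0, -4, 2/3, 1)
  row 3: subtract -3×row0 = (0, 2, -1, 7)
step 2: exchange rows 1,2
step 2: normalize row 1 (÷-4) = (0, 1, -1/6, -1/4)
  row 0: subtract 1×row1 = (1, 0, -7/6, 5/4)
  row 3: subtract 2×row1 = (0, 0, -2/3, 15/2)
step 3: normalize row 2 (÷-13/3) = (0, 0, 1, -12/13)
  row 0: subtract -7/6×row2 = (1, 0, 0, 9/52)
  row 1: subtract -1/6×row2 = (0, 1, 0, -21/52)
  row 3: subtract -2/3×row2 = (0, 0, 0, 179/26)
step 4: normalize row 3 (÷179/26) = (0, 0, 0, 1)
  row 0: subtract 9/52×row3 = (1, 0, 0, 0)
  row 1: subtract -21/52×row3 = (0, 1, 0, 0)
  row 2: subtract -12/13×row3 = (0, 0, 1, 0)

rank = 4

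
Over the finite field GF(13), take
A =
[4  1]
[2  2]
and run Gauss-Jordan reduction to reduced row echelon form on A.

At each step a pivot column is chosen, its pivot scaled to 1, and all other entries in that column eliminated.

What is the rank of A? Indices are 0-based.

rank = 2

step 1: normalize row 0 (÷4) = (1, 10)
  row 1: subtract 2×row0 = (0, 8)
step 2: normalize row 1 (÷8) = (0, 1)
  row 0: subtract 10×row1 = (1, 0)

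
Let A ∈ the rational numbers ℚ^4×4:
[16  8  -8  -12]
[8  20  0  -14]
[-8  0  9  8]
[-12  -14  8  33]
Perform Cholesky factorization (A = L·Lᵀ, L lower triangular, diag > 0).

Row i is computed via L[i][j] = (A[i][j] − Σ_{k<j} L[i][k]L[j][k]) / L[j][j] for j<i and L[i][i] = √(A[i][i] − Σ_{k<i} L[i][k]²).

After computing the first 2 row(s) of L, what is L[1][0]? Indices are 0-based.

L[1][0] = 2

Step 1: L[0][0] = √(16) = 4.
  L[1][0] = (8) / L[0][0] = 2.
Step 2: L[1][1] = √(16) = 4.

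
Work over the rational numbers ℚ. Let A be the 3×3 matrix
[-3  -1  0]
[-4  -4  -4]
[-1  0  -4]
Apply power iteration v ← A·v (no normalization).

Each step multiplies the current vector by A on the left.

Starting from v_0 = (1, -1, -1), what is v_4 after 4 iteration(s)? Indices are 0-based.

v_0 = (1, -1, -1).
v_1 = A·v_0 = (-2, 4, 3).
v_2 = A·v_1 = (2, -20, -10).
v_3 = A·v_2 = (14, 112, 38).
v_4 = A·v_3 = (-154, -656, -166).

v_4 = (-154, -656, -166)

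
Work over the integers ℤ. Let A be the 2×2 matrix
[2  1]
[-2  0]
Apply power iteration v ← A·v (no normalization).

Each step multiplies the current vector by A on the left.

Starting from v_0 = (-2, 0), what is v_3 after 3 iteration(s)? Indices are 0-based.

v_0 = (-2, 0).
v_1 = A·v_0 = (-4, 4).
v_2 = A·v_1 = (-4, 8).
v_3 = A·v_2 = (0, 8).

v_3 = (0, 8)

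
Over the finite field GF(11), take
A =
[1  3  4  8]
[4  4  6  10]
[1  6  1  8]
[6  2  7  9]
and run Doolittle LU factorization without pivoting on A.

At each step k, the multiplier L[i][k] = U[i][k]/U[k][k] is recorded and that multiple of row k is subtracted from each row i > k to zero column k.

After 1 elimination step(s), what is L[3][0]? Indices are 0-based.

L[3][0] = 6

[col 0] pivot 1
  R1 -= 4*R0 → (0, 3, 1, 0)  (L[1][0] := 4)
  R2 -= 1*R0 → (0, 3, 8, 0)  (L[2][0] := 1)
  R3 -= 6*R0 → (0, 6, 5, 5)  (L[3][0] := 6)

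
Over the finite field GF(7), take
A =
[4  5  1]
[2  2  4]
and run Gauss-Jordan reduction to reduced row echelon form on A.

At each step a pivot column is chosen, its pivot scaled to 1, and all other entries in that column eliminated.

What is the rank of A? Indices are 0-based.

rank = 2

pivot(0,0)=4: scale R0 → (1, 3, 2)
  clear (1,0): R1 −= (2)R0 → (0, 3, 0)
pivot(1,1)=3: scale R1 → (0, 1, 0)
  clear (0,1): R0 −= (3)R1 → (1, 0, 2)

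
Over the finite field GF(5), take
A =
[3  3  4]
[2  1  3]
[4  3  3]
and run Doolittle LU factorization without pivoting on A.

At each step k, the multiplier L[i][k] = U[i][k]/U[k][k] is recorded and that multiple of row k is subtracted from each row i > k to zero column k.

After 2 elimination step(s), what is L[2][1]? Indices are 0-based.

L[2][1] = 1

Step 1: pivot at (0,0) is 3.
  row1 ← row1 − (4)·row0  ⇒  L[1][0]=4, U row1=(0, 4, 2)
  row2 ← row2 − (3)·row0  ⇒  L[2][0]=3, U row2=(0, 4, 1)
Step 2: pivot at (1,1) is 4.
  row2 ← row2 − (1)·row1  ⇒  L[2][1]=1, U row2=(0, 0, 4)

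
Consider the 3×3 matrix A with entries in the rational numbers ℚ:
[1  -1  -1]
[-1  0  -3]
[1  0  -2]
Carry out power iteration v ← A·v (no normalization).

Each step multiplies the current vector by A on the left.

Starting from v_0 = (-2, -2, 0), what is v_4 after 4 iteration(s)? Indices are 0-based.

v_0 = (-2, -2, 0).
v_1 = A·v_0 = (0, 2, -2).
v_2 = A·v_1 = (0, 6, 4).
v_3 = A·v_2 = (-10, -12, -8).
v_4 = A·v_3 = (10, 34, 6).

v_4 = (10, 34, 6)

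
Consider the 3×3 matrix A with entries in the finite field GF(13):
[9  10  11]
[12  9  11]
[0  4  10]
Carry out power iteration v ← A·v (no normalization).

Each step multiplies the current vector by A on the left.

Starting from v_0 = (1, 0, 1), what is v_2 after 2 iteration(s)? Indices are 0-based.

v_0 = (1, 0, 1).
v_1 = A·v_0 = (7, 10, 10).
v_2 = A·v_1 = (0, 11, 10).

v_2 = (0, 11, 10)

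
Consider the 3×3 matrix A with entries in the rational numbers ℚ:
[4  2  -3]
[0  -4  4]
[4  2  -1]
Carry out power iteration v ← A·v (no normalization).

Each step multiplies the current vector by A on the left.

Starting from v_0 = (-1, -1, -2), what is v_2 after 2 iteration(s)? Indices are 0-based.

v_2 = (4, 0, -4)

v_0 = (-1, -1, -2).
v_1 = A·v_0 = (0, -4, -4).
v_2 = A·v_1 = (4, 0, -4).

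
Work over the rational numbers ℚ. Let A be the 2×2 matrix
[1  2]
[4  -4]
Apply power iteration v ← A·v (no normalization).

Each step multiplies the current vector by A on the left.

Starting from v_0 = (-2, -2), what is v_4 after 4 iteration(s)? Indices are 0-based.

v_0 = (-2, -2).
v_1 = A·v_0 = (-6, 0).
v_2 = A·v_1 = (-6, -24).
v_3 = A·v_2 = (-54, 72).
v_4 = A·v_3 = (90, -504).

v_4 = (90, -504)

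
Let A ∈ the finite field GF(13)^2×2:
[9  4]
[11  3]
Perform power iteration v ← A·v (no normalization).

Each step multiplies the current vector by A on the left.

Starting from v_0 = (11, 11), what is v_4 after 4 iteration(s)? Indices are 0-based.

v_0 = (11, 11).
v_1 = A·v_0 = (0, 11).
v_2 = A·v_1 = (5, 7).
v_3 = A·v_2 = (8, 11).
v_4 = A·v_3 = (12, 4).

v_4 = (12, 4)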